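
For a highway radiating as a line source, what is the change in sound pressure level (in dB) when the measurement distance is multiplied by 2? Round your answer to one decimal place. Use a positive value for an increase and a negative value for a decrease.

Line-source spreading: ΔL = −10·log₁₀(r₂/r₁).
ΔL = −10·log₁₀(2) = -3.01 dB.

-3.0 dB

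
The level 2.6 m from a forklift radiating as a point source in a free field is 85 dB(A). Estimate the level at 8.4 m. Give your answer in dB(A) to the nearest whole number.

75 dB(A)

Spherical spreading from a point source gives a 20·log₁₀(r₂/r₁) drop.
L₂ = 85 − 20·log₁₀(8.4/2.6) = 85 − 10.186 = 74.81 dB(A).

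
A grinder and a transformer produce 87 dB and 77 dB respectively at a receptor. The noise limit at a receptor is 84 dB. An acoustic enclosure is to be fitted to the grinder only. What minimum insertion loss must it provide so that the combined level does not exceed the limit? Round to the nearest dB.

4 dB

Fixed contribution from the other source: Σ 10^(L/10) = 10^(77/10) = 5.012e+07 (77.00 dB).
The limit corresponds to 10^(84/10) = 2.512e+08; subtracting the fixed part leaves 2.011e+08 for the grinder, i.e. 83.03 dB.
So the grinder must be reduced from 87 to 83.03 dB: IL = 3.97 dB.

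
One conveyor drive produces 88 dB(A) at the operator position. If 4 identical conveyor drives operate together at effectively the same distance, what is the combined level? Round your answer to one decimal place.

L_total = L₁ + 10·log₁₀ N for N identical incoherent sources.
L_total = 88 + 10·log₁₀(4) = 88 + 6.021 = 94.02 dB(A).

94.0 dB(A)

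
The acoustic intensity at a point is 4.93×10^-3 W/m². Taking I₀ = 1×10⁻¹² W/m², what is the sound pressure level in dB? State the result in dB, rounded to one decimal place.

96.9 dB

L = 10·log₁₀(I/I₀) = 10·log₁₀(4.93×10^-3/10⁻¹²) = 10·log₁₀(4.93×10^9).
L = 10·(0.6928 + 9) = 96.93 dB.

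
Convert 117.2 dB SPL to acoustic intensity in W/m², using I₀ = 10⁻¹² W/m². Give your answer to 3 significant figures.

I = I₀·10^(L/10) = 10⁻¹² × 10^(117.2/10) = 10^(-0.280).

0.525 W/m²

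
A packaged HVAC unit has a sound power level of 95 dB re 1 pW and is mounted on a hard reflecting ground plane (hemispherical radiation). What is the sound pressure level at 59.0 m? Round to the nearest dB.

52 dB

The power spreads over a hemisphere of area 2π·r², so L_p = L_w − 10·log₁₀(2π·r²).
2π·r² = 2.187e+04 m², 10·log₁₀ of that is 43.399 dB.
L_p = 95 − 43.399 = 51.60 dB.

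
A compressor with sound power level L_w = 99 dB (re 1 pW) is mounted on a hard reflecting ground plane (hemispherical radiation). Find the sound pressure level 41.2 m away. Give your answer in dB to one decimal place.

Free-field hemispherical radiation: L_p = L_w − 10·log₁₀(2π·r²), r = 41.2 m.
2π·r² = 1.067e+04 m², 10·log₁₀ of that is 40.280 dB.
L_p = 99 − 40.280 = 58.72 dB.

58.7 dB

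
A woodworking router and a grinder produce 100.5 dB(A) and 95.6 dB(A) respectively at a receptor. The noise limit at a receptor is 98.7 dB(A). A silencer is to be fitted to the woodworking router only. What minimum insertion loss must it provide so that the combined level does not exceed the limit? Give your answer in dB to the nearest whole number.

Everything except the woodworking router sums to 10^(95.6/10) = 3.631e+09 in linear terms, 95.60 dB(A).
To meet 98.7 dB(A) overall, the treated woodworking router may contribute at most 10^(98.7/10) − 3.631e+09 = 3.782e+09, i.e. 95.78 dB(A).
Required insertion loss = 100.5 − 95.78 = 4.72 dB.

5 dB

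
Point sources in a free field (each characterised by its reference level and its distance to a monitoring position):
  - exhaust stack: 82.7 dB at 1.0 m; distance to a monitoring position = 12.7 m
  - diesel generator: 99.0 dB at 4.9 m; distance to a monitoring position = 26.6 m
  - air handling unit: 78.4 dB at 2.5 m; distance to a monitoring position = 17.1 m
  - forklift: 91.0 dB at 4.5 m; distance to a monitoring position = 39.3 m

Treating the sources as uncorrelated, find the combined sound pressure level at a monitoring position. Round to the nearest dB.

85 dB

Apply inverse-square spreading to bring every level to the receiver, then sum 10^(L/10).
exhaust stack: 82.7 − 20·log₁₀(12.7/1.0) = 82.7 − 22.08 = 60.62 dB.
diesel generator: 99.0 − 20·log₁₀(26.6/4.9) = 99.0 − 14.69 = 84.31 dB.
air handling unit: 78.4 − 20·log₁₀(17.1/2.5) = 78.4 − 16.70 = 61.70 dB.
forklift: 91.0 − 20·log₁₀(39.3/4.5) = 91.0 − 18.82 = 72.18 dB.
Σ 10^(L/10) = 2.887e+08 → L_total = 10·log₁₀(2.887e+08) = 84.60 dB.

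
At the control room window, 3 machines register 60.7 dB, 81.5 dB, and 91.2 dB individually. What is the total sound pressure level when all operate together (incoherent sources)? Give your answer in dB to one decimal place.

91.6 dB

Incoherent sources combine by intensity addition: L_total = 10·log₁₀(Σ 10^(L_i/10)).
Σ 10^(L/10) = 10^(60.7/10) + 10^(81.5/10) + 10^(91.2/10) = 1.461e+09.
L_total = 10·log₁₀(1.461e+09) = 91.65 dB.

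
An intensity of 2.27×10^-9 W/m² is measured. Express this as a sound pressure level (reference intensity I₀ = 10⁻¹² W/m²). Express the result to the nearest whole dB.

34 dB

Dividing by I₀ shifts the exponent by 12: I/I₀ = 2.27×10^3.
L = 10·(0.3560 + 3) = 33.56 dB.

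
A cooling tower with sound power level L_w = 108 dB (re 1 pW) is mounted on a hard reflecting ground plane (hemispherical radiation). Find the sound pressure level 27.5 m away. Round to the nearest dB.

71 dB

Free-field hemispherical radiation: L_p = L_w − 10·log₁₀(2π·r²), r = 27.5 m.
2π·r² = 4752 m², 10·log₁₀ of that is 36.768 dB.
L_p = 108 − 36.768 = 71.23 dB.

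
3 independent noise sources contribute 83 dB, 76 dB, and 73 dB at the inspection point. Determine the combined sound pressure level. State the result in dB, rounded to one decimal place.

Incoherent sources combine by intensity addition: L_total = 10·log₁₀(Σ 10^(L_i/10)).
Σ 10^(L/10) = 10^(83/10) + 10^(76/10) + 10^(73/10) = 2.593e+08.
L_total = 10·log₁₀(2.593e+08) = 84.14 dB.

84.1 dB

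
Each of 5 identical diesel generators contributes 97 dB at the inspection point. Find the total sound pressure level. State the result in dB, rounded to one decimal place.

104.0 dB

With 5 equal, uncorrelated contributions the intensity is 5× that of one unit, giving a rise of 10·log₁₀ 5.
L_total = 97 + 10·log₁₀(5) = 97 + 6.990 = 103.99 dB.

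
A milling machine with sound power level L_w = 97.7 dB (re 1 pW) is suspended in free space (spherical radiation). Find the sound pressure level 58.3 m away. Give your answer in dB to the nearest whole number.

The power spreads over a sphere of area 4π·r², so L_p = L_w − 10·log₁₀(4π·r²).
4π·r² = 4.271e+04 m², 10·log₁₀ of that is 46.305 dB.
L_p = 97.7 − 46.305 = 51.39 dB.

51 dB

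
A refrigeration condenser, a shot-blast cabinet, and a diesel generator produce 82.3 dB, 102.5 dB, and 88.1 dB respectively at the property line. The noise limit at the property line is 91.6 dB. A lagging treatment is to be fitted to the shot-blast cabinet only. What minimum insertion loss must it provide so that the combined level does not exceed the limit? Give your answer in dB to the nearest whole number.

15 dB

Everything except the shot-blast cabinet sums to 10^(82.3/10) + 10^(88.1/10) = 8.155e+08 in linear terms, 89.11 dB.
The limit corresponds to 10^(91.6/10) = 1.445e+09; subtracting the fixed part leaves 6.300e+08 for the shot-blast cabinet, i.e. 87.99 dB.
Required insertion loss = 102.5 − 87.99 = 14.51 dB.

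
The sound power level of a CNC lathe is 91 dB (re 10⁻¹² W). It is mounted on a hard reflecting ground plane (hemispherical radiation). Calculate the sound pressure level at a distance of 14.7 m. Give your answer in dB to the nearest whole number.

60 dB

The power spreads over a hemisphere of area 2π·r², so L_p = L_w − 10·log₁₀(2π·r²).
2π·r² = 1358 m², 10·log₁₀ of that is 31.328 dB.
L_p = 91 − 31.328 = 59.67 dB.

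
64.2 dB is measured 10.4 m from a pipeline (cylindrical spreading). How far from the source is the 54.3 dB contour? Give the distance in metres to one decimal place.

Line-source spreading drops the level by 10·log₁₀(r₂/r₁); inverting, r₂/r₁ = 10^(ΔL/10).
r₂ = 10.4·10^((64.2−54.3)/10) = 10.4·10^(9.9/10) = 101.63 m.

101.6 m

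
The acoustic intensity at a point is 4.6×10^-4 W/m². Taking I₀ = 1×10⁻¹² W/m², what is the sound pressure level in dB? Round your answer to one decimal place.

86.6 dB

I/I₀ = 4.6×10^-4/10⁻¹² = 4.6×10^8, and L = 10·log₁₀(I/I₀).
L = 10·(0.6628 + 8) = 86.63 dB.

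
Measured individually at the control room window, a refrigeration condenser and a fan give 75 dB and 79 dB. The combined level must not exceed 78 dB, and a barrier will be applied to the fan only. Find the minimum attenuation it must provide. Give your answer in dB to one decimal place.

Everything except the fan sums to 10^(75/10) = 3.162e+07 in linear terms, 75.00 dB.
To meet 78 dB overall, the treated fan may contribute at most 10^(78/10) − 3.162e+07 = 3.147e+07, i.e. 74.98 dB.
So the fan must be reduced from 79 to 74.98 dB: IL = 4.02 dB.

4.0 dB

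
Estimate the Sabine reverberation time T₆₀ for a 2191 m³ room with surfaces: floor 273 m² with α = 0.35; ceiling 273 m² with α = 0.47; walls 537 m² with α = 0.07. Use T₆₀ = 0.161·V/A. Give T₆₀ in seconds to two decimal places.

1.35 s

A = Σ Sᵢαᵢ = 273·0.35 + 273·0.47 + 537·0.07 = 261.45 m².
T₆₀ = 0.161·V/A = 0.161·2191/261.45 = 1.349 s.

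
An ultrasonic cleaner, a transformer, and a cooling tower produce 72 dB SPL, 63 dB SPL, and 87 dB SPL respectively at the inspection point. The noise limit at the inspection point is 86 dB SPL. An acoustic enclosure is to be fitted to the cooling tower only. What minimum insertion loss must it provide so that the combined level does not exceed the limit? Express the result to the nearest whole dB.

1 dB

The untreated sources together contribute 10^(72/10) + 10^(63/10) = 1.784e+07, i.e. 72.51 dB SPL.
To meet 86 dB SPL overall, the treated cooling tower may contribute at most 10^(86/10) − 1.784e+07 = 3.803e+08, i.e. 85.80 dB SPL.
So the cooling tower must be reduced from 87 to 85.80 dB SPL: IL = 1.20 dB.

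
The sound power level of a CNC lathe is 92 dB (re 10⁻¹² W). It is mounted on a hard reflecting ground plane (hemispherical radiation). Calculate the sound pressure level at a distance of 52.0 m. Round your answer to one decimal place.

49.7 dB

The power spreads over a hemisphere of area 2π·r², so L_p = L_w − 10·log₁₀(2π·r²).
2π·r² = 1.699e+04 m², 10·log₁₀ of that is 42.302 dB.
L_p = 92 − 42.302 = 49.70 dB.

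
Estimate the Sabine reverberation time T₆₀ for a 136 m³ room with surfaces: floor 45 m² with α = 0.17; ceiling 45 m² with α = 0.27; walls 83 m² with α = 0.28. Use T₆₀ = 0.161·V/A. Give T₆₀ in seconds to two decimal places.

0.51 s

Total absorption A = 45·0.17 + 45·0.27 + 83·0.28 = 43.04 m² sabins.
T₆₀ = 0.161 × 136 / 43.04 = 0.509 s.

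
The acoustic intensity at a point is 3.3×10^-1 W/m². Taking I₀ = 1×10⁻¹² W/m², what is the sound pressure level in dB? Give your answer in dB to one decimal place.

L = 10·log₁₀(I/I₀) = 10·log₁₀(3.3×10^-1/10⁻¹²) = 10·log₁₀(3.3×10^11).
L = 10·(0.5185 + 11) = 115.19 dB.

115.2 dB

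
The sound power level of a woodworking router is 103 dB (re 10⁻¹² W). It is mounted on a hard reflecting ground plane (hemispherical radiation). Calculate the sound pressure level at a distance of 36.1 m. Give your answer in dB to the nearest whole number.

Free-field hemispherical radiation: L_p = L_w − 10·log₁₀(2π·r²), r = 36.1 m.
2π·r² = 8188 m², 10·log₁₀ of that is 39.132 dB.
L_p = 103 − 39.132 = 63.87 dB.

64 dB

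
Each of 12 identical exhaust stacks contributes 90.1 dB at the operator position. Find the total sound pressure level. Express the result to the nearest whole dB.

N identical incoherent sources raise the level by 10·log₁₀ N.
L_total = 90.1 + 10·log₁₀(12) = 90.1 + 10.792 = 100.89 dB.

101 dB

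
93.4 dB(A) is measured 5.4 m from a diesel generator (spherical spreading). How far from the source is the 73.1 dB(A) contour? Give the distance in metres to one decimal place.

55.9 m

For a point source L₁ − L₂ = 20·log₁₀(r₂/r₁), so r₂ = r₁·10^((L₁−L₂)/20).
r₂ = 5.4·10^((93.4−73.1)/20) = 5.4·10^(20.3/20) = 55.90 m.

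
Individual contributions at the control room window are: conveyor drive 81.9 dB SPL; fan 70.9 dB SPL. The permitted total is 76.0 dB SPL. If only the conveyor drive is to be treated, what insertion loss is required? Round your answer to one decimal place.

7.5 dB

Everything except the conveyor drive sums to 10^(70.9/10) = 1.230e+07 in linear terms, 70.90 dB SPL.
The limit corresponds to 10^(76.0/10) = 3.981e+07; subtracting the fixed part leaves 2.751e+07 for the conveyor drive, i.e. 74.39 dB SPL.
Required insertion loss = 81.9 − 74.39 = 7.51 dB.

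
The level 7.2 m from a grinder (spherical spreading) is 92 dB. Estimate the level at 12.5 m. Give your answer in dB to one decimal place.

For a point source, L₂ = L₁ − 20·log₁₀(r₂/r₁).
L₂ = 92 − 20·log₁₀(12.5/7.2) = 92 − 4.792 = 87.21 dB.

87.2 dB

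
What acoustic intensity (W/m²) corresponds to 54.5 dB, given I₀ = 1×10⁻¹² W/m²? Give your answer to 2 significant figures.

2.8e-07 W/m²

L = 10·log₁₀(I/I₀) ⇒ I = I₀·10^(L/10) = 10⁻¹² × 10^5.45.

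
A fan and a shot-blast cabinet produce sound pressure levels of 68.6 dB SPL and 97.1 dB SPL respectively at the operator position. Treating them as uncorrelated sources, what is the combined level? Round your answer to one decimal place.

97.1 dB SPL

Incoherent sources combine by intensity addition: L_total = 10·log₁₀(Σ 10^(L_i/10)).
Σ 10^(L/10) = 10^(68.6/10) + 10^(97.1/10) = 5.136e+09.
L_total = 10·log₁₀(5.136e+09) = 97.11 dB SPL.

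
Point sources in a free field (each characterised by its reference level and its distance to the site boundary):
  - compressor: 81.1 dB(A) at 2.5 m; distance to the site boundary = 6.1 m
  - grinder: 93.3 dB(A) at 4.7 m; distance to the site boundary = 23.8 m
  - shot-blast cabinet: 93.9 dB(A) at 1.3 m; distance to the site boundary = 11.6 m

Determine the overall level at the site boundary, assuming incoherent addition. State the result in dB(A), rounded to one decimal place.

81.3 dB(A)

Propagate each source to the receiver with L = L_ref − 20·log₁₀(r/r_ref), then add intensities.
compressor: 81.1 − 20·log₁₀(6.1/2.5) = 81.1 − 7.75 = 73.35 dB(A).
grinder: 93.3 − 20·log₁₀(23.8/4.7) = 93.3 − 14.09 = 79.21 dB(A).
shot-blast cabinet: 93.9 − 20·log₁₀(11.6/1.3) = 93.9 − 19.01 = 74.89 dB(A).
Σ 10^(L/10) = 1.358e+08 → L_total = 10·log₁₀(1.358e+08) = 81.33 dB(A).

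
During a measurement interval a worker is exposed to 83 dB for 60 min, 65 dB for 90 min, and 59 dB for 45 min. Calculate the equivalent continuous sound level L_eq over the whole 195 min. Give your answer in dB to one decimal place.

78.0 dB

The energy average is taken in the linear domain: L_eq = 10·log₁₀[(Σ tᵢ·10^(Lᵢ/10))/T], T = 195 min.
Σ tᵢ·10^(Lᵢ/10) = 60·10^(83/10) + 90·10^(65/10) + 45·10^(59/10) = 1.229e+10.
L_eq = 10·log₁₀(1.229e+10/195) = 78.00 dB.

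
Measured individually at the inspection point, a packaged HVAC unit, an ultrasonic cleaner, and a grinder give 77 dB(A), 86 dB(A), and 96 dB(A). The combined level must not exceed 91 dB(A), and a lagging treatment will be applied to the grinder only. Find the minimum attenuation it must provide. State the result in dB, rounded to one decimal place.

6.9 dB

Everything except the grinder sums to 10^(77/10) + 10^(86/10) = 4.482e+08 in linear terms, 86.51 dB(A).
The limit corresponds to 10^(91/10) = 1.259e+09; subtracting the fixed part leaves 8.107e+08 for the grinder, i.e. 89.09 dB(A).
So the grinder must be reduced from 96 to 89.09 dB(A): IL = 6.91 dB.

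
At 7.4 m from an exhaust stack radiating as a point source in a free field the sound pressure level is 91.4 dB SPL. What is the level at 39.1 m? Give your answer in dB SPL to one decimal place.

Point-source attenuation: ΔL = 20·log₁₀(r₂/r₁) = 20·log₁₀(39.1/7.4) = 14.459 dB.
L₂ = 91.4 − 20·log₁₀(39.1/7.4) = 91.4 − 14.459 = 76.94 dB SPL.

76.9 dB SPL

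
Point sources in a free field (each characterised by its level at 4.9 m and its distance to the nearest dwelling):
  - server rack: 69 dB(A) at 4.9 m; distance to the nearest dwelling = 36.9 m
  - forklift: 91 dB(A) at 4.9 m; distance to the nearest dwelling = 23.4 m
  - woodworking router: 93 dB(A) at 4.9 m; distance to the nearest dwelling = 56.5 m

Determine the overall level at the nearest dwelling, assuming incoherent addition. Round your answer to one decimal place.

78.5 dB(A)

First find each source's level at the receiver (point-source: −20·log₁₀(r/r_ref)), then combine on an intensity basis.
server rack: 69 − 20·log₁₀(36.9/4.9) = 69 − 17.54 = 51.46 dB(A).
forklift: 91 − 20·log₁₀(23.4/4.9) = 91 − 13.58 = 77.42 dB(A).
woodworking router: 93 − 20·log₁₀(56.5/4.9) = 93 − 21.24 = 71.76 dB(A).
Σ 10^(L/10) = 7.035e+07 → L_total = 10·log₁₀(7.035e+07) = 78.47 dB(A).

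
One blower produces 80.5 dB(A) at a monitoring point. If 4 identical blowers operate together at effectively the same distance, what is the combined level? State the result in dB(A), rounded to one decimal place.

86.5 dB(A)

With 4 equal, uncorrelated contributions the intensity is 4× that of one unit, giving a rise of 10·log₁₀ 4.
L_total = 80.5 + 10·log₁₀(4) = 80.5 + 6.021 = 86.52 dB(A).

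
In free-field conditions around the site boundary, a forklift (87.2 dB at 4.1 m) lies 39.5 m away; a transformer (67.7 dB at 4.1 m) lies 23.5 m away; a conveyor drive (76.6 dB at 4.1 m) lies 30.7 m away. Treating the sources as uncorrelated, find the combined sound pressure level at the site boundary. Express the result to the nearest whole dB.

68 dB

Propagate each source to the receiver with L = L_ref − 20·log₁₀(r/r_ref), then add intensities.
forklift: 87.2 − 20·log₁₀(39.5/4.1) = 87.2 − 19.68 = 67.52 dB.
transformer: 67.7 − 20·log₁₀(23.5/4.1) = 67.7 − 15.17 = 52.53 dB.
conveyor drive: 76.6 − 20·log₁₀(30.7/4.1) = 76.6 − 17.49 = 59.11 dB.
Σ 10^(L/10) = 6.649e+06 → L_total = 10·log₁₀(6.649e+06) = 68.23 dB.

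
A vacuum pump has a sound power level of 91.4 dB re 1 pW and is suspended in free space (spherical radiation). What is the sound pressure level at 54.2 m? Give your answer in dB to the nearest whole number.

L_p = L_w − 10·log₁₀(4π·r²) with r = 54.2 m.
4π·r² = 3.692e+04 m², 10·log₁₀ of that is 45.672 dB.
L_p = 91.4 − 45.672 = 45.73 dB.

46 dB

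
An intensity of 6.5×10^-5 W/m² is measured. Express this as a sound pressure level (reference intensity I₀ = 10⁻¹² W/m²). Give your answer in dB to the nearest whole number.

L = 10·log₁₀(I/I₀) = 10·log₁₀(6.5×10^-5/10⁻¹²) = 10·log₁₀(6.5×10^7).
L = 10·(0.8129 + 7) = 78.13 dB.

78 dB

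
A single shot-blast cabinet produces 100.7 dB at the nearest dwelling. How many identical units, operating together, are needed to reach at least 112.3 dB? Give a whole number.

15

N identical sources give L₁ + 10·log₁₀ N, so require 10·log₁₀ N ≥ 112.3 − 100.7 = 11.6 dB.
N ≥ 10^(11.6/10) = 14.454, so N = 15.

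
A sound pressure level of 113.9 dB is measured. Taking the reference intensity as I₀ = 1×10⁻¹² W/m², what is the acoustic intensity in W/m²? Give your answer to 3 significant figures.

0.245 W/m²

L = 10·log₁₀(I/I₀) ⇒ I = I₀·10^(L/10) = 10⁻¹² × 10^11.39.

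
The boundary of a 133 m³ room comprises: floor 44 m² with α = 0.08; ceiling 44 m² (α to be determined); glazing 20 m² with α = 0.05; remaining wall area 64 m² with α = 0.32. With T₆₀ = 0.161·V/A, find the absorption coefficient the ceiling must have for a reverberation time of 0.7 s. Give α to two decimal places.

0.13

From T₆₀ = 0.161·V/A, the target T₆₀ = 0.7 s needs A = 0.161·133/0.7 = 30.59 m².
Absorption from the other surfaces = 44·0.08 + 20·0.05 + 64·0.32 = 25.00 m², so the ceiling must supply 5.59 m² over 44 m².
α = 5.59/44 = 0.127.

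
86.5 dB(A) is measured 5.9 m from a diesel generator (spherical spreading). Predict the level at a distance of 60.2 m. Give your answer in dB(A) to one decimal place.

Spherical spreading from a point source gives a 20·log₁₀(r₂/r₁) drop.
L₂ = 86.5 − 20·log₁₀(60.2/5.9) = 86.5 − 20.175 = 66.33 dB(A).

66.3 dB(A)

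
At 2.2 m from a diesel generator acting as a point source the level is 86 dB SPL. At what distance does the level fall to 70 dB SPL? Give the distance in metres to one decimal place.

13.9 m

For a point source L₁ − L₂ = 20·log₁₀(r₂/r₁), so r₂ = r₁·10^((L₁−L₂)/20).
r₂ = 2.2·10^((86−70)/20) = 2.2·10^(16.0/20) = 13.88 m.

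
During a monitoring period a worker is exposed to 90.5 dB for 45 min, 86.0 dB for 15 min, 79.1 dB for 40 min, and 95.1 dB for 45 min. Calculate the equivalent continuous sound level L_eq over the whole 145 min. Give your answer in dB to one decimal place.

The energy average is taken in the linear domain: L_eq = 10·log₁₀[(Σ tᵢ·10^(Lᵢ/10))/T], T = 145 min.
Σ tᵢ·10^(Lᵢ/10) = 45·10^(90.5/10) + 15·10^(86.0/10) + 40·10^(79.1/10) + 45·10^(95.1/10) = 2.053e+11.
L_eq = 10·log₁₀(2.053e+11/145) = 91.51 dB.

91.5 dB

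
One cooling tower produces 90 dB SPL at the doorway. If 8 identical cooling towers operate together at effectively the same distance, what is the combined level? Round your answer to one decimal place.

99.0 dB SPL

N identical incoherent sources raise the level by 10·log₁₀ N.
L_total = 90 + 10·log₁₀(8) = 90 + 9.031 = 99.03 dB SPL.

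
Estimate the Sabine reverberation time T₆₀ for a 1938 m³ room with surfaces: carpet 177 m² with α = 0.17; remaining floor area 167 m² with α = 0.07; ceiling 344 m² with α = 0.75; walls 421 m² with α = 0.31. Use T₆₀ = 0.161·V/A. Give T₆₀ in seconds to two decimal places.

Summing Sᵢαᵢ: 177·0.17 + 167·0.07 + 344·0.75 + 421·0.31 = 430.29 m².
T₆₀ = 0.161 × 1938 / 430.29 = 0.725 s.

0.73 s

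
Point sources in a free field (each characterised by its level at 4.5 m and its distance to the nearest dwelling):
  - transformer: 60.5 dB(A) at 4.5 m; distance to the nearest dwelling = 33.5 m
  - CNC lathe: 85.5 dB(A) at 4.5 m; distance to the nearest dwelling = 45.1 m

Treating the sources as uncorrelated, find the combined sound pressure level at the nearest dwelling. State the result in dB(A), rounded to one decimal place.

65.5 dB(A)

Propagate each source to the receiver with L = L_ref − 20·log₁₀(r/r_ref), then add intensities.
transformer: 60.5 − 20·log₁₀(33.5/4.5) = 60.5 − 17.44 = 43.06 dB(A).
CNC lathe: 85.5 − 20·log₁₀(45.1/4.5) = 85.5 − 20.02 = 65.48 dB(A).
Σ 10^(L/10) = 3.553e+06 → L_total = 10·log₁₀(3.553e+06) = 65.51 dB(A).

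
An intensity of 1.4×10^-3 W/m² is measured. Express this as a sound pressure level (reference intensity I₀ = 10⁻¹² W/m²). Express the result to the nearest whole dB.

91 dB

L = 10·log₁₀(I/I₀) = 10·log₁₀(1.4×10^-3/10⁻¹²) = 10·log₁₀(1.4×10^9).
L = 10·(0.1461 + 9) = 91.46 dB.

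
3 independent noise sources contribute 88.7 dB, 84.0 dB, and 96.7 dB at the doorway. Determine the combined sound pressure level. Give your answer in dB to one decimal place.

For uncorrelated sources the intensities add, so convert each level to linear form, sum, and take 10·log₁₀ of the total.
Σ 10^(L/10) = 10^(88.7/10) + 10^(84.0/10) + 10^(96.7/10) = 5.670e+09.
L_total = 10·log₁₀(5.670e+09) = 97.54 dB.

97.5 dB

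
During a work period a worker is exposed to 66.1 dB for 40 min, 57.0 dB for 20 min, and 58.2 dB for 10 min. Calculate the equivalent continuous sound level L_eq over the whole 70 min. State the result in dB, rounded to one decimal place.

64.1 dB

Weight each interval's intensity by its duration and average over T = 70 min:
Σ tᵢ·10^(Lᵢ/10) = 40·10^(66.1/10) + 20·10^(57.0/10) + 10·10^(58.2/10) = 1.796e+08.
L_eq = 10·log₁₀(1.796e+08/70) = 64.09 dB.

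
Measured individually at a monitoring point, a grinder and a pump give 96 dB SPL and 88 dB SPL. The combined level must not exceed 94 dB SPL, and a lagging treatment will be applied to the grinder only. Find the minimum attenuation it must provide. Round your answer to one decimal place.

3.3 dB

Fixed contribution from the other source: Σ 10^(L/10) = 10^(88/10) = 6.310e+08 (88.00 dB SPL).
The limit corresponds to 10^(94/10) = 2.512e+09; subtracting the fixed part leaves 1.881e+09 for the grinder, i.e. 92.74 dB SPL.
Required insertion loss = 96 − 92.74 = 3.26 dB.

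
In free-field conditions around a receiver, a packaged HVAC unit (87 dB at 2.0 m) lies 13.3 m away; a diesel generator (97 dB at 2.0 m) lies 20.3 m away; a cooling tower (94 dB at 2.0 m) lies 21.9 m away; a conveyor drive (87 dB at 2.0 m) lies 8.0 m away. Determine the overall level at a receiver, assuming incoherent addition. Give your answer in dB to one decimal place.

80.5 dB

First find each source's level at the receiver (point-source: −20·log₁₀(r/r_ref)), then combine on an intensity basis.
packaged HVAC unit: 87 − 20·log₁₀(13.3/2.0) = 87 − 16.46 = 70.54 dB.
diesel generator: 97 − 20·log₁₀(20.3/2.0) = 97 − 20.13 = 76.87 dB.
cooling tower: 94 − 20·log₁₀(21.9/2.0) = 94 − 20.79 = 73.21 dB.
conveyor drive: 87 − 20·log₁₀(8.0/2.0) = 87 − 12.04 = 74.96 dB.
Σ 10^(L/10) = 1.123e+08 → L_total = 10·log₁₀(1.123e+08) = 80.50 dB.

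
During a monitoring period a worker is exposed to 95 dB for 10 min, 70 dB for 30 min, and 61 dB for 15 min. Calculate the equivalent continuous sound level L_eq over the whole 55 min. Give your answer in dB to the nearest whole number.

88 dB

The energy average is taken in the linear domain: L_eq = 10·log₁₀[(Σ tᵢ·10^(Lᵢ/10))/T], T = 55 min.
Σ tᵢ·10^(Lᵢ/10) = 10·10^(95/10) + 30·10^(70/10) + 15·10^(61/10) = 3.194e+10.
L_eq = 10·log₁₀(3.194e+10/55) = 87.64 dB.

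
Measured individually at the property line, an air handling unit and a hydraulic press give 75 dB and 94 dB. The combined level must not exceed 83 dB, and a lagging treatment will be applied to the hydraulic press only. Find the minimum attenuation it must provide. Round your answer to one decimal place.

Everything except the hydraulic press sums to 10^(75/10) = 3.162e+07 in linear terms, 75.00 dB.
The limit corresponds to 10^(83/10) = 1.995e+08; subtracting the fixed part leaves 1.679e+08 for the hydraulic press, i.e. 82.25 dB.
Required insertion loss = 94 − 82.25 = 11.75 dB.

11.7 dB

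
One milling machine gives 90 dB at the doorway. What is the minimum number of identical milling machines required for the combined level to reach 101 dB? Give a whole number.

13

The shortfall is 101 − 90 = 11.0 dB, and N units add 10·log₁₀ N, so need 10·log₁₀ N ≥ 11.0.
N ≥ 10^(11.0/10) = 12.589, so N = 13.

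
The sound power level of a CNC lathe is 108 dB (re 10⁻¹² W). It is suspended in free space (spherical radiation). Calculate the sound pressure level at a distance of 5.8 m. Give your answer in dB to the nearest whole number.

L_p = L_w − 10·log₁₀(4π·r²) with r = 5.8 m.
4π·r² = 422.7 m², 10·log₁₀ of that is 26.261 dB.
L_p = 108 − 26.261 = 81.74 dB.

82 dB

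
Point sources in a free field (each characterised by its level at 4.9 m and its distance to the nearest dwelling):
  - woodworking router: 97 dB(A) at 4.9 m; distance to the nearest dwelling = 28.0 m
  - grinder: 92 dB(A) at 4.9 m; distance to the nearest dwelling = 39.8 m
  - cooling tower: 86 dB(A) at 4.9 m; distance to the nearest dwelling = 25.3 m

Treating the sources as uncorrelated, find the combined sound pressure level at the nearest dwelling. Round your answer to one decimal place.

82.8 dB(A)

Propagate each source to the receiver with L = L_ref − 20·log₁₀(r/r_ref), then add intensities.
woodworking router: 97 − 20·log₁₀(28.0/4.9) = 97 − 15.14 = 81.86 dB(A).
grinder: 92 − 20·log₁₀(39.8/4.9) = 92 − 18.19 = 73.81 dB(A).
cooling tower: 86 − 20·log₁₀(25.3/4.9) = 86 − 14.26 = 71.74 dB(A).
Σ 10^(L/10) = 1.924e+08 → L_total = 10·log₁₀(1.924e+08) = 82.84 dB(A).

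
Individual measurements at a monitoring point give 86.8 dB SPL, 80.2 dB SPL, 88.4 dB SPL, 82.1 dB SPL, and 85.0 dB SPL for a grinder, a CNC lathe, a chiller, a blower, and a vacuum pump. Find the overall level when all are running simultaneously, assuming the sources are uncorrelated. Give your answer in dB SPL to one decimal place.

Incoherent sources combine by intensity addition: L_total = 10·log₁₀(Σ 10^(L_i/10)).
Σ 10^(L/10) = 10^(86.8/10) + 10^(80.2/10) + 10^(88.4/10) + 10^(82.1/10) + 10^(85.0/10) = 1.754e+09.
L_total = 10·log₁₀(1.754e+09) = 92.44 dB SPL.

92.4 dB SPL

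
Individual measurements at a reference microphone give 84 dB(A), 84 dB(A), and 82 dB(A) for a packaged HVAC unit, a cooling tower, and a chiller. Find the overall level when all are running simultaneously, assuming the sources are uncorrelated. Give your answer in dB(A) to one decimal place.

For uncorrelated sources the intensities add, so convert each level to linear form, sum, and take 10·log₁₀ of the total.
Σ 10^(L/10) = 10^(84/10) + 10^(84/10) + 10^(82/10) = 6.609e+08.
L_total = 10·log₁₀(6.609e+08) = 88.20 dB(A).

88.2 dB(A)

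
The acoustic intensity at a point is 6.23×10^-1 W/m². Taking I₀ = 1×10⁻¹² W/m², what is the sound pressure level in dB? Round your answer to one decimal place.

L = 10·log₁₀(I/I₀) = 10·log₁₀(6.23×10^-1/10⁻¹²) = 10·log₁₀(6.23×10^11).
L = 10·(0.7945 + 11) = 117.94 dB.

117.9 dB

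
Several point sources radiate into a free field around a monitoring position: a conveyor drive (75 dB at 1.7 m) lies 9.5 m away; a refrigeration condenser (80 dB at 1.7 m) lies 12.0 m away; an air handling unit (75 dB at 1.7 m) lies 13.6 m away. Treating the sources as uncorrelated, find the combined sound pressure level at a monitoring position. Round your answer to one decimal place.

65.5 dB

Propagate each source to the receiver with L = L_ref − 20·log₁₀(r/r_ref), then add intensities.
conveyor drive: 75 − 20·log₁₀(9.5/1.7) = 75 − 14.95 = 60.05 dB.
refrigeration condenser: 80 − 20·log₁₀(12.0/1.7) = 80 − 16.97 = 63.03 dB.
air handling unit: 75 − 20·log₁₀(13.6/1.7) = 75 − 18.06 = 56.94 dB.
Σ 10^(L/10) = 3.514e+06 → L_total = 10·log₁₀(3.514e+06) = 65.46 dB.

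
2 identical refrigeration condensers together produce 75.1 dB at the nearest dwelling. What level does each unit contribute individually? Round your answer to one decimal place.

Dividing the total intensity by 2 lowers the level by 10·log₁₀ 2 = 3.010 dB: L₁ = 75.1 − 3.010.

72.1 dB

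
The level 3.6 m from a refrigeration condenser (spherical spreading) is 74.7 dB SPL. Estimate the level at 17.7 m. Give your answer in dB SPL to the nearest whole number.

61 dB SPL

Point-source attenuation: ΔL = 20·log₁₀(r₂/r₁) = 20·log₁₀(17.7/3.6) = 13.833 dB.
L₂ = 74.7 − 20·log₁₀(17.7/3.6) = 74.7 − 13.833 = 60.87 dB SPL.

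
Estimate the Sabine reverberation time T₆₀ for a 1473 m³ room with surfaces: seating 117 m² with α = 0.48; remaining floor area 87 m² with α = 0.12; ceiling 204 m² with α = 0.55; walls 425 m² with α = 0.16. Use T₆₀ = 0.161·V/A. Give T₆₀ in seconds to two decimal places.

0.96 s

Total absorption A = 117·0.48 + 87·0.12 + 204·0.55 + 425·0.16 = 246.80 m² sabins.
T₆₀ = 0.161·V/A = 0.161·1473/246.80 = 0.961 s.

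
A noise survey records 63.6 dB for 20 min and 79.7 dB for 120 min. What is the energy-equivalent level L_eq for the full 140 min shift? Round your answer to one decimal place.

79.0 dB

The energy average is taken in the linear domain: L_eq = 10·log₁₀[(Σ tᵢ·10^(Lᵢ/10))/T], T = 140 min.
Σ tᵢ·10^(Lᵢ/10) = 20·10^(63.6/10) + 120·10^(79.7/10) = 1.124e+10.
L_eq = 10·log₁₀(1.124e+10/140) = 79.05 dB.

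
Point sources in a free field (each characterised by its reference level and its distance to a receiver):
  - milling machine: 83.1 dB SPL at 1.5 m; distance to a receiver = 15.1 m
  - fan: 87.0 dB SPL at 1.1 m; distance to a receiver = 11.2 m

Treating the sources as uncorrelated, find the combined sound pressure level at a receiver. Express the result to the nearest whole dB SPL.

Apply inverse-square spreading to bring every level to the receiver, then sum 10^(L/10).
milling machine: 83.1 − 20·log₁₀(15.1/1.5) = 83.1 − 20.06 = 63.04 dB SPL.
fan: 87.0 − 20·log₁₀(11.2/1.1) = 87.0 − 20.16 = 66.84 dB SPL.
Σ 10^(L/10) = 6.849e+06 → L_total = 10·log₁₀(6.849e+06) = 68.36 dB SPL.

68 dB SPL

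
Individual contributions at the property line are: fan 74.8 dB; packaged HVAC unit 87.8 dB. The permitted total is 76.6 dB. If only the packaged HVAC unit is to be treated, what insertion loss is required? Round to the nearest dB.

16 dB

Everything except the packaged HVAC unit sums to 10^(74.8/10) = 3.020e+07 in linear terms, 74.80 dB.
To meet 76.6 dB overall, the treated packaged HVAC unit may contribute at most 10^(76.6/10) − 3.020e+07 = 1.551e+07, i.e. 71.91 dB.
Required insertion loss = 87.8 − 71.91 = 15.89 dB.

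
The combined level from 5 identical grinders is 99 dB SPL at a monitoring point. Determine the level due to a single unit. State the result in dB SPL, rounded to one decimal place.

92.0 dB SPL

Dividing the total intensity by 5 lowers the level by 10·log₁₀ 5 = 6.990 dB: L₁ = 99 − 6.990.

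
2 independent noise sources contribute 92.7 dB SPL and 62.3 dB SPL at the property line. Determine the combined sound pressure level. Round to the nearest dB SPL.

93 dB SPL

For uncorrelated sources the intensities add, so convert each level to linear form, sum, and take 10·log₁₀ of the total.
Σ 10^(L/10) = 10^(92.7/10) + 10^(62.3/10) = 1.864e+09.
L_total = 10·log₁₀(1.864e+09) = 92.70 dB SPL.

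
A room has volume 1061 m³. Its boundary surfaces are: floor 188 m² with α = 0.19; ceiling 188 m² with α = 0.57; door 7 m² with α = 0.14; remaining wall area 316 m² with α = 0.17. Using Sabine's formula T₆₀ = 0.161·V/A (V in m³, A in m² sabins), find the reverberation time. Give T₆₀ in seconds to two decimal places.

Total absorption A = 188·0.19 + 188·0.57 + 7·0.14 + 316·0.17 = 197.58 m² sabins.
T₆₀ = 0.161 × 1061 / 197.58 = 0.865 s.

0.86 s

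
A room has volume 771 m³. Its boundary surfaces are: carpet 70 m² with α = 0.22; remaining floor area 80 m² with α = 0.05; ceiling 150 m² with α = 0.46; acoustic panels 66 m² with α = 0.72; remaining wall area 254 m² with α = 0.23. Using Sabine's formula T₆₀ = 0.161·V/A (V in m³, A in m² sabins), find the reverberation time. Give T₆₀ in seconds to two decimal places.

0.64 s

Total absorption A = 70·0.22 + 80·0.05 + 150·0.46 + 66·0.72 + 254·0.23 = 194.34 m² sabins.
T₆₀ = 0.161 × 771 / 194.34 = 0.639 s.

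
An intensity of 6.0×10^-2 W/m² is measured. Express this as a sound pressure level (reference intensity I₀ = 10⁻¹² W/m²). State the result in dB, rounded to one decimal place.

107.8 dB

I/I₀ = 6.0×10^-2/10⁻¹² = 6.0×10^10, and L = 10·log₁₀(I/I₀).
L = 10·(0.7782 + 10) = 107.78 dB.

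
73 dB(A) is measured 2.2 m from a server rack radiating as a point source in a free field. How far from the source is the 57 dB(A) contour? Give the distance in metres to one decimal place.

13.9 m

The 16.0 dB drop corresponds to a distance ratio of 10^(16.0/20) for a point source.
r₂ = 2.2·10^((73−57)/20) = 2.2·10^(16.0/20) = 13.88 m.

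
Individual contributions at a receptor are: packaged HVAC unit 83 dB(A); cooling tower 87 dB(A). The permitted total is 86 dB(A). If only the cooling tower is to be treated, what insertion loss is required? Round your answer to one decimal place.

4.0 dB

Everything except the cooling tower sums to 10^(83/10) = 1.995e+08 in linear terms, 83.00 dB(A).
The limit corresponds to 10^(86/10) = 3.981e+08; subtracting the fixed part leaves 1.986e+08 for the cooling tower, i.e. 82.98 dB(A).
Required insertion loss = 87 − 82.98 = 4.02 dB.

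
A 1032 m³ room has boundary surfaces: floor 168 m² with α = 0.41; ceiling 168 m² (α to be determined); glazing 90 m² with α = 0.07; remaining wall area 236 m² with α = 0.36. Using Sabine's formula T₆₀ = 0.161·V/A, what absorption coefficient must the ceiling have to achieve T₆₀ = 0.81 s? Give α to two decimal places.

0.27

From T₆₀ = 0.161·V/A, the target T₆₀ = 0.81 s needs A = 0.161·1032/0.81 = 205.13 m².
Absorption from the other surfaces = 168·0.41 + 90·0.07 + 236·0.36 = 160.14 m², so the ceiling must supply 44.99 m² over 168 m².
α = 44.99/168 = 0.268.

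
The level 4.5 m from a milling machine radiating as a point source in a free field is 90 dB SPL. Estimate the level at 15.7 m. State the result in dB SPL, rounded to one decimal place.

Spherical spreading from a point source gives a 20·log₁₀(r₂/r₁) drop.
L₂ = 90 − 20·log₁₀(15.7/4.5) = 90 − 10.854 = 79.15 dB SPL.

79.1 dB SPL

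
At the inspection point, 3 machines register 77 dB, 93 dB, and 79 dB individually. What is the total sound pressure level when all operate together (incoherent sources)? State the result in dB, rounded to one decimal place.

Incoherent sources combine by intensity addition: L_total = 10·log₁₀(Σ 10^(L_i/10)).
Σ 10^(L/10) = 10^(77/10) + 10^(93/10) + 10^(79/10) = 2.125e+09.
L_total = 10·log₁₀(2.125e+09) = 93.27 dB.

93.3 dB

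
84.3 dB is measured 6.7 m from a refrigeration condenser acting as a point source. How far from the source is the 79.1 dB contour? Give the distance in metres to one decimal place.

For a point source L₁ − L₂ = 20·log₁₀(r₂/r₁), so r₂ = r₁·10^((L₁−L₂)/20).
r₂ = 6.7·10^((84.3−79.1)/20) = 6.7·10^(5.2/20) = 12.19 m.

12.2 m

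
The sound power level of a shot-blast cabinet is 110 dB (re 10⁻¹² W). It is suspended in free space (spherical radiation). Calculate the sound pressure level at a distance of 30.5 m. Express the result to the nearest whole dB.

Free-field spherical radiation: L_p = L_w − 10·log₁₀(4π·r²), r = 30.5 m.
4π·r² = 1.169e+04 m², 10·log₁₀ of that is 40.678 dB.
L_p = 110 − 40.678 = 69.32 dB.

69 dB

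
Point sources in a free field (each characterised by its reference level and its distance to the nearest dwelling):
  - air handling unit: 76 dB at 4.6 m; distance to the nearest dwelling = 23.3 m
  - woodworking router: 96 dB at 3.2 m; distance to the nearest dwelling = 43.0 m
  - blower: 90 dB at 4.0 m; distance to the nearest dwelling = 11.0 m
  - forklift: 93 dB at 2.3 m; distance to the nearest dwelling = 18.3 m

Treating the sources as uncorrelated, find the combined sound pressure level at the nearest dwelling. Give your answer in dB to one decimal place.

82.7 dB

Apply inverse-square spreading to bring every level to the receiver, then sum 10^(L/10).
air handling unit: 76 − 20·log₁₀(23.3/4.6) = 76 − 14.09 = 61.91 dB.
woodworking router: 96 − 20·log₁₀(43.0/3.2) = 96 − 22.57 = 73.43 dB.
blower: 90 − 20·log₁₀(11.0/4.0) = 90 − 8.79 = 81.21 dB.
forklift: 93 − 20·log₁₀(18.3/2.3) = 93 − 18.01 = 74.99 dB.
Σ 10^(L/10) = 1.873e+08 → L_total = 10·log₁₀(1.873e+08) = 82.73 dB.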